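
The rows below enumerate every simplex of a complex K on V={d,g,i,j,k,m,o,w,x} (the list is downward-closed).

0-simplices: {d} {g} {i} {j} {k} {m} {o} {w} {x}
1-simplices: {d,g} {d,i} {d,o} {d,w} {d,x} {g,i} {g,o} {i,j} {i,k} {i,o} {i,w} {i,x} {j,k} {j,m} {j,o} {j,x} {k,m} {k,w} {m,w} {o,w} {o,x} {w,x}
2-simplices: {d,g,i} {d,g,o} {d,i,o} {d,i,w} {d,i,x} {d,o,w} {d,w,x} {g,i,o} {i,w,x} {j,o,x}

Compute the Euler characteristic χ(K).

χ(K)=-3

n_0=9 n_1=22 n_2=10
χ=+9−22+10=-3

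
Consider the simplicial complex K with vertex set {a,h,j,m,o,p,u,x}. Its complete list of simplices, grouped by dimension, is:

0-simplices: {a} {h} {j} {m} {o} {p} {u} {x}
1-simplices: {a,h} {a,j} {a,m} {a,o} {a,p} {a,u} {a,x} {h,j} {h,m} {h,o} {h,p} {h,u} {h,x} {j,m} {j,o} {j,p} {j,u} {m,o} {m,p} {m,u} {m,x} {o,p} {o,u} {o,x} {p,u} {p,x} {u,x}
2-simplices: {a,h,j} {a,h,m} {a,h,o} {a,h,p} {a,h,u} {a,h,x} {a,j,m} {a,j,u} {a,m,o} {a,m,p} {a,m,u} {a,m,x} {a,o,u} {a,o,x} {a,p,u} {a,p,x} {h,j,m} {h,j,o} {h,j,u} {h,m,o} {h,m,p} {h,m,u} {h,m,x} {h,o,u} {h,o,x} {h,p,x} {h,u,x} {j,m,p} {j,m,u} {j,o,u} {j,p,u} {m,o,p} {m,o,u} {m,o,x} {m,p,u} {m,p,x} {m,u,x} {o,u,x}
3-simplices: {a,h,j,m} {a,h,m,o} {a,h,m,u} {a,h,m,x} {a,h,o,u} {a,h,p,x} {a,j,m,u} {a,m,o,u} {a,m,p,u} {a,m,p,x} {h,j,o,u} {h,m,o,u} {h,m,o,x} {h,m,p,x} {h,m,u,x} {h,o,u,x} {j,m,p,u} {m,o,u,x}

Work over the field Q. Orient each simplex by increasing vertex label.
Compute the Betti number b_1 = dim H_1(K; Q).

n_0=8 n_1=27 n_2=38 n_3=18  [Q]
∂1: piv[ah,aj,am,ao,ap,au,ax] rk=7  ker:hj,hm,ho,hp,hu,hx,jm,jo,jp,ju,mo,mp,mu,mx,op,ou,ox,pu,px,ux
∂2: piv[ahj,ahm,aho,ahp,ahu,ahx,ajm,aju,amo,amp,amu,amx,aou,aox,apu,apx,hjo,hux,jmp,mop] rk=20  ker:hjm,hju,hmo,hmp,hmu,hmx,hou,hox,hpx,jmu,jou,jpu,mou,mox,mpu,mpx,mux,oux
∂3: piv[ahjm,ahmo,ahmu,ahmx,ahou,ahpx,ajmu,amou,ampu,ampx,hjou,hmox,hmpx,hmux,houx,jmpu] rk=16  ker:hmou,moux
b_1=(27−7)−20=0

b_1=0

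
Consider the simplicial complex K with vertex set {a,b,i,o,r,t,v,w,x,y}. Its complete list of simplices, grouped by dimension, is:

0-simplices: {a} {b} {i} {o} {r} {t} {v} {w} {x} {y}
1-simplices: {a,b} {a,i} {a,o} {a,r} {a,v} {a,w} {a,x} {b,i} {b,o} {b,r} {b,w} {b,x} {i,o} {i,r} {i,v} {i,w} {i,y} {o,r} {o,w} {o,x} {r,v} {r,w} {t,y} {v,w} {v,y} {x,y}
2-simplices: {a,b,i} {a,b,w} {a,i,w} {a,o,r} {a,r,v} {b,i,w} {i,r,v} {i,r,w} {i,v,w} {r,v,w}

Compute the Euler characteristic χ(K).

n_0=10 n_1=26 n_2=10
χ=+10−26+10=-6

χ(K)=-6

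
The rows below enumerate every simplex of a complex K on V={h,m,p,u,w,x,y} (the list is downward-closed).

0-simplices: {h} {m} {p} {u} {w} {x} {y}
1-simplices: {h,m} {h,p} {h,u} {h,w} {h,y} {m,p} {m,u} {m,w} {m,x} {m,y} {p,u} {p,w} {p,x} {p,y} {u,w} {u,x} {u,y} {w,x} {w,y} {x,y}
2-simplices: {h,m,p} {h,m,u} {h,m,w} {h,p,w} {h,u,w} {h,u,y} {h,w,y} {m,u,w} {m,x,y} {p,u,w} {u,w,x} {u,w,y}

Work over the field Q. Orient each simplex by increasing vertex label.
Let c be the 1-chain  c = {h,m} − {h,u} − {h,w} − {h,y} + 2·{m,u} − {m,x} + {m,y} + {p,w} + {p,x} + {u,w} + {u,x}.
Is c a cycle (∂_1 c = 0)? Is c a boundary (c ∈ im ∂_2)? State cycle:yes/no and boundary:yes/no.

n_0=7 n_1=20 n_2=12  [Q]
∂1: piv[hm,hp,hu,hw,hy,mx] rk=6  ker:mp,mu,mw,my,pu,pw,px,py,uw,ux,uy,wx,wy,xy
∂2: piv[hmp,hmu,hmw,hpw,huw,huy,hwy,mxy,puw,uwx] rk=10  ker:muw,uwy
∂1c = 2·{h} − {m} − 2·{p} − {u} + {w} + {x}

cycle:no boundary:no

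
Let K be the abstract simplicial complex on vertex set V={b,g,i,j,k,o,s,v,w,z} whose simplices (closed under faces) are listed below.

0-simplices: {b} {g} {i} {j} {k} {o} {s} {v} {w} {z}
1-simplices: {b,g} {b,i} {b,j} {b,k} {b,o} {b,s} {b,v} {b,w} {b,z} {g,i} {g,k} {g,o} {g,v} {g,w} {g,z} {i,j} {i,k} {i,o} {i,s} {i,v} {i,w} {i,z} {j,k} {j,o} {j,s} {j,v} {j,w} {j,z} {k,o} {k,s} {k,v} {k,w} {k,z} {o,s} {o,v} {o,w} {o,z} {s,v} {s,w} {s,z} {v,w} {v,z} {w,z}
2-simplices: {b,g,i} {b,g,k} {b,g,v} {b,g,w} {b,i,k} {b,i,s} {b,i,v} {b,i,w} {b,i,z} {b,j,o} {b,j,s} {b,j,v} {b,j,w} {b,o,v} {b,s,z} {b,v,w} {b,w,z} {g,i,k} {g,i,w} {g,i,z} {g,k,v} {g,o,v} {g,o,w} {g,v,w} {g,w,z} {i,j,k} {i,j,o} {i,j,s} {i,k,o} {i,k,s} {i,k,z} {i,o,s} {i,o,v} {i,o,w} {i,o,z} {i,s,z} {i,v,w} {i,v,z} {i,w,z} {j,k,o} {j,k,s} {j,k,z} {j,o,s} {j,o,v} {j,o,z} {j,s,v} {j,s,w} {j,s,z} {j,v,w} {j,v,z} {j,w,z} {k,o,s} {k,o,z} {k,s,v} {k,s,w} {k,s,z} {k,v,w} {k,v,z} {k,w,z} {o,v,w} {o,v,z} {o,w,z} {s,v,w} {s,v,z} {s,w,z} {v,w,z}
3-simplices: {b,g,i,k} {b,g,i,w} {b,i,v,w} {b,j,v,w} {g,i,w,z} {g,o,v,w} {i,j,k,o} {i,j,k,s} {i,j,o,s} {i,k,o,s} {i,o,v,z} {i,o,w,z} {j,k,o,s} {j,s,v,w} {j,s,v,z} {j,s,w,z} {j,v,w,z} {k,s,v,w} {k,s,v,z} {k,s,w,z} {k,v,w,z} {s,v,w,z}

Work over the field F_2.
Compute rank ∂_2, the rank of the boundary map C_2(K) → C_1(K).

n_0=10 n_1=43 n_2=66 n_3=22  [Z2]
∂1: piv[bg,bi,bj,bk,bo,bs,bv,bw,bz] rk=9  ker:gi,gk,go,gv,gw,gz,ij,ik,io,is,iv,iw,iz,jk,jo,js,jv,jw,jz,ko,ks,kv,kw,kz,os,ov,ow,oz,sv,sw,sz,vw,vz,wz
∂2: piv[bgi,bgk,bgv,bgw,bik,bis,biv,biw,biz,bjo,bjs,bjv,bjw,bov,bsz,bvw,bwz,giz,gkv,gov,gow,ijk,ijo,ijs,iko,iks,ikz,ios,ioz,ivz,jkz,jsv,jsw,ksw] rk=34  ker:gik,giw,gvw,gwz,iov,iow,isz,ivw,iwz,jko,jks,jos,jov,joz,jsz,jvw,jvz,jwz,kos,koz,ksv,ksz,kvw,kvz,kwz,ovw,ovz,owz,svw,svz,swz,vwz
∂3: piv[bgik,bgiw,bivw,bjvw,giwz,govw,ijko,ijks,ijos,ikos,iovz,iowz,jsvw,jsvz,jswz,jvwz,ksvw,ksvz,kswz] rk=19  ker:jkos,kvwz,svwz
rk∂_2=34

rank∂_2=34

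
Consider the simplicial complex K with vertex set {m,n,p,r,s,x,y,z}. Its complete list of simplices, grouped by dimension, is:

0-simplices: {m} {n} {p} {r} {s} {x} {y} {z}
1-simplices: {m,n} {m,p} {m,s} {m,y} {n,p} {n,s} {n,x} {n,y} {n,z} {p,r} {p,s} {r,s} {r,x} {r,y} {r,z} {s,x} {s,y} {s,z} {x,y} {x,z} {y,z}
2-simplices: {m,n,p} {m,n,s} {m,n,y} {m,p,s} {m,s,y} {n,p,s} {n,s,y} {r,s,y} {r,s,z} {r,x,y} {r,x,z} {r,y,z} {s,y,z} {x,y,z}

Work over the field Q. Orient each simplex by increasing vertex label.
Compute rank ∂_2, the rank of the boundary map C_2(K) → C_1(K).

rank∂_2=10

n_0=8 n_1=21 n_2=14  [Q]
∂1: piv[mn,mp,ms,my,nx,nz,pr] rk=7  ker:np,ns,ny,ps,rs,rx,ry,rz,sx,sy,sz,xy,xz,yz
∂2: piv[mnp,mns,mny,mps,msy,rsy,rsz,rxy,rxz,ryz] rk=10  ker:nps,nsy,syz,xyz
rk∂_2=10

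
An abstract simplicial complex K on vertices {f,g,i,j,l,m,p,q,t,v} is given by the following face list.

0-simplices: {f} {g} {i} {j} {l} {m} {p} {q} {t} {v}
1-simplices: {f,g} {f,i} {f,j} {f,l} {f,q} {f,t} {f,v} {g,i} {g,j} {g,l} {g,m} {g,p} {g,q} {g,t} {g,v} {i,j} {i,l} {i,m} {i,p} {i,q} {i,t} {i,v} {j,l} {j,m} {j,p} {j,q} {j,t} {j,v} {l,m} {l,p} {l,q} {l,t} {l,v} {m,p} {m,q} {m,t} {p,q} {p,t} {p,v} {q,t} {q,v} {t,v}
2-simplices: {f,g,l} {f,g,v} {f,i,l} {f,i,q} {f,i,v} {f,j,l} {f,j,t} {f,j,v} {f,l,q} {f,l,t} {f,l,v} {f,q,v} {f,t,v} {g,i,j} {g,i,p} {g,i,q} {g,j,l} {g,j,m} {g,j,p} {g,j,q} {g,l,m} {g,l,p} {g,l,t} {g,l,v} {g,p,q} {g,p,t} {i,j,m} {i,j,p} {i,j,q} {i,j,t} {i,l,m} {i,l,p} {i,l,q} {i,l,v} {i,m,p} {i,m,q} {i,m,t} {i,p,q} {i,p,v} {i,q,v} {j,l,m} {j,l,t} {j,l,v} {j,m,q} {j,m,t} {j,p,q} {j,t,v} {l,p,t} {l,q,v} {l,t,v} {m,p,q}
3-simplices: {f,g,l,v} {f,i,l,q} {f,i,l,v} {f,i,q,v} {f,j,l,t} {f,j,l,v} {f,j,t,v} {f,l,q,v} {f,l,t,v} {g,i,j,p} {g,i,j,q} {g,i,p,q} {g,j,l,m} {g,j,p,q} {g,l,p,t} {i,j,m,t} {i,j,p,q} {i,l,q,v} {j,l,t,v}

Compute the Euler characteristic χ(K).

χ(K)=0

n_0=10 n_1=42 n_2=51 n_3=19
χ=+10−42+51−19=0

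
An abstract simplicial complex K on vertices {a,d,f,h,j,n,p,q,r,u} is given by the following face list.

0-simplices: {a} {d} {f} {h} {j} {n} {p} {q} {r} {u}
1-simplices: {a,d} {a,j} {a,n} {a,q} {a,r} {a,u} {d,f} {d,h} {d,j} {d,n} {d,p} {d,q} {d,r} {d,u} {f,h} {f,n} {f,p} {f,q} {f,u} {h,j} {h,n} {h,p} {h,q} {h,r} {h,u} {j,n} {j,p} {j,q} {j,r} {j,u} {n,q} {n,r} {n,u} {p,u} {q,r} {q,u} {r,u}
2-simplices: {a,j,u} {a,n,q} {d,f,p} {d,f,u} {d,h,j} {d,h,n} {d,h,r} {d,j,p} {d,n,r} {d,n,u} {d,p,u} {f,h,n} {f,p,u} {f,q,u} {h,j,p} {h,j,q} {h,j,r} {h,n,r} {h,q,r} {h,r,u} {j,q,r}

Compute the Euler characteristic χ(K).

χ(K)=-6

n_0=10 n_1=37 n_2=21
χ=+10−37+21=-6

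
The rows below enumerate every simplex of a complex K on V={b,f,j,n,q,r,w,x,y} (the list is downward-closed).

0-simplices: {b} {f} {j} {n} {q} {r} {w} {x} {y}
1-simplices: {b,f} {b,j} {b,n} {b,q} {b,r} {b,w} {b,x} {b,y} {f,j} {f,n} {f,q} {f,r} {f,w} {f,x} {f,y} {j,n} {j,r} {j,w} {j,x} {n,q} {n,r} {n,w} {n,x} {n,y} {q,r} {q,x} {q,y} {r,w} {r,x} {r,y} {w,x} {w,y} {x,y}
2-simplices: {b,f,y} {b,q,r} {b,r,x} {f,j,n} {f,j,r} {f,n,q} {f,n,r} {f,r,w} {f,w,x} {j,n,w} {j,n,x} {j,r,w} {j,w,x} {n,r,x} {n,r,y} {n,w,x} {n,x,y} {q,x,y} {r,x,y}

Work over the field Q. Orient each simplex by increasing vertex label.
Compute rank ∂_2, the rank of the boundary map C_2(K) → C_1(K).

n_0=9 n_1=33 n_2=19  [Q]
∂1: piv[bf,bj,bn,bq,br,bw,bx,by] rk=8  ker:fj,fn,fq,fr,fw,fx,fy,jn,jr,jw,jx,nq,nr,nw,nx,ny,qr,qx,qy,rw,rx,ry,wx,wy,xy
∂2: piv[bfy,bqr,brx,fjn,fjr,fnq,fnr,frw,fwx,jnw,jnx,jrw,jwx,nrx,nry,nxy,qxy] rk=17  ker:nwx,rxy
rk∂_2=17

rank∂_2=17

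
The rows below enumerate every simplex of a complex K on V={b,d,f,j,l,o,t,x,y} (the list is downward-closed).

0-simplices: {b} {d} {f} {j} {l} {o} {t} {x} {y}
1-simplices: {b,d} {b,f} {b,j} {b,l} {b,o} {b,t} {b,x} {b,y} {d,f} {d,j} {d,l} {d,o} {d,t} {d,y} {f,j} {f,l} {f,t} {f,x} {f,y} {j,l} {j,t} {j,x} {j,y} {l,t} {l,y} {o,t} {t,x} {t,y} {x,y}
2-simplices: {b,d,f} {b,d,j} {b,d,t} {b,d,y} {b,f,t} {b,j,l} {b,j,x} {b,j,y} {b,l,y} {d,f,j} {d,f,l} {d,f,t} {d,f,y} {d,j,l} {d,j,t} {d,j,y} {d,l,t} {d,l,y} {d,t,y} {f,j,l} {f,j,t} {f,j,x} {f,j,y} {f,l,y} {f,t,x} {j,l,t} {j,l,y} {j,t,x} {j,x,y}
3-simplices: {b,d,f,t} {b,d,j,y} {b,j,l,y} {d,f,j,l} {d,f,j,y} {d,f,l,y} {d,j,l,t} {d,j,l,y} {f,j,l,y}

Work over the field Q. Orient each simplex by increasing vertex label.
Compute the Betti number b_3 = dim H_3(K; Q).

n_0=9 n_1=29 n_2=29 n_3=9  [Q]
∂1: piv[bd,bf,bj,bl,bo,bt,bx,by] rk=8  ker:df,dj,dl,do,dt,dy,fj,fl,ft,fx,fy,jl,jt,jx,jy,lt,ly,ot,tx,ty,xy
∂2: piv[bdf,bdj,bdt,bdy,bft,bjl,bjx,bjy,bly,dfj,dfl,dfy,djl,djt,dlt,dty,fjx,ftx,jxy] rk=19  ker:dft,djy,dly,fjl,fjt,fjy,fly,jlt,jly,jtx
∂3: piv[bdft,bdjy,bjly,dfjl,dfjy,dfly,djlt,djly] rk=8  ker:fjly
b_3=(9−8)−0=1

b_3=1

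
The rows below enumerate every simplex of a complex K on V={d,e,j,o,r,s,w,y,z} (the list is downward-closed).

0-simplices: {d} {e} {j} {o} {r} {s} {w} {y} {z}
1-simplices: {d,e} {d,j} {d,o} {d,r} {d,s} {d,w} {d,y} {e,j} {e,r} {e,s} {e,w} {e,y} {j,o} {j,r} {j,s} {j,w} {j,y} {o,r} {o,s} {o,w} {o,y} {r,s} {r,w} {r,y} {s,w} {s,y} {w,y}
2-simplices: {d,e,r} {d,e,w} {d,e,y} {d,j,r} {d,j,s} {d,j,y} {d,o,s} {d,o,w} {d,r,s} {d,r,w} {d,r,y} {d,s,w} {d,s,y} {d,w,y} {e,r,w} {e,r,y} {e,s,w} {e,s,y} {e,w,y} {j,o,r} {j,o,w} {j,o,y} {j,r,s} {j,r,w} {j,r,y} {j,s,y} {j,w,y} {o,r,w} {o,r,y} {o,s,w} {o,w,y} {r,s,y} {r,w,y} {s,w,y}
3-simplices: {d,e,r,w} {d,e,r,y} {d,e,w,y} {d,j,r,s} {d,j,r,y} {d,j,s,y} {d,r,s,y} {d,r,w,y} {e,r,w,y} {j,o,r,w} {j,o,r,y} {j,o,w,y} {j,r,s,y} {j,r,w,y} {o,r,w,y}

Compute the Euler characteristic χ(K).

χ(K)=1

n_0=9 n_1=27 n_2=34 n_3=15
χ=+9−27+34−15=1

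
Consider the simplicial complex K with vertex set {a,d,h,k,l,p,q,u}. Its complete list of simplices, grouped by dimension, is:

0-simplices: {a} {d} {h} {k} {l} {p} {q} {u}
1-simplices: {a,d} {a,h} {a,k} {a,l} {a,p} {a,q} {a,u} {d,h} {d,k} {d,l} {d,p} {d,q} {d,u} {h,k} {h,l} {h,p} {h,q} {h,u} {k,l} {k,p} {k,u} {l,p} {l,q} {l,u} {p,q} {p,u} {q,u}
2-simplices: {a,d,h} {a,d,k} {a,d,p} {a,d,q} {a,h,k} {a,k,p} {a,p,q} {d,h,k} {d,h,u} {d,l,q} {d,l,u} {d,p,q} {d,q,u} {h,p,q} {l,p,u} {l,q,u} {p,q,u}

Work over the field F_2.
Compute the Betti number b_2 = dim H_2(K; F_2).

n_0=8 n_1=27 n_2=17  [Z2]
∂1: piv[ad,ah,ak,al,ap,aq,au] rk=7  ker:dh,dk,dl,dp,dq,du,hk,hl,hp,hq,hu,kl,kp,ku,lp,lq,lu,pq,pu,qu
∂2: piv[adh,adk,adp,adq,ahk,akp,apq,dhu,dlq,dlu,dqu,hpq,lpu,pqu] rk=14  ker:dhk,dpq,lqu
b_2=(17−14)−0=3

b_2=3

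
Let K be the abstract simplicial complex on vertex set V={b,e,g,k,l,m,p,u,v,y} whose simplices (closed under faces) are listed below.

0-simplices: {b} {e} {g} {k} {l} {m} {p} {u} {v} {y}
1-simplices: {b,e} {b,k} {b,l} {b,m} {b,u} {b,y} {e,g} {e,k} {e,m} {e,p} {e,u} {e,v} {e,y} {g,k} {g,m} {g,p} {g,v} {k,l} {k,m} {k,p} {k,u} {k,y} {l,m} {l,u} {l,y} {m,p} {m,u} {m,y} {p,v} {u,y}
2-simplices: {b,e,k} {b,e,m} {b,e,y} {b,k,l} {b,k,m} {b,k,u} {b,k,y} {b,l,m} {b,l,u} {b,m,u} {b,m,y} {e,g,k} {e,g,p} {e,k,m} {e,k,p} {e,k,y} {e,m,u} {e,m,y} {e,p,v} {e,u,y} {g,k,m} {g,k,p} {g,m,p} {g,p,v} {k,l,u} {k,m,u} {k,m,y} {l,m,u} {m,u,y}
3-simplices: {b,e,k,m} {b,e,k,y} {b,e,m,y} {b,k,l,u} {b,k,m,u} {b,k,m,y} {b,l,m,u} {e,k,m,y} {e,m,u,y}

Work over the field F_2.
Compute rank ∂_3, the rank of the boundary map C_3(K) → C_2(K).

rank∂_3=8

n_0=10 n_1=30 n_2=29 n_3=9  [Z2]
∂1: piv[be,bk,bl,bm,bu,by,eg,ep,ev] rk=9  ker:ek,em,eu,ey,gk,gm,gp,gv,kl,km,kp,ku,ky,lm,lu,ly,mp,mu,my,pv,uy
∂2: piv[bek,bem,bey,bkl,bkm,bku,bky,blm,blu,bmu,bmy,egk,egp,ekp,emu,epv,euy,gkm,gmp,gpv] rk=20  ker:ekm,eky,emy,gkp,klu,kmu,kmy,lmu,muy
∂3: piv[bekm,beky,bemy,bklu,bkmu,bkmy,blmu,emuy] rk=8  ker:ekmy
rk∂_3=8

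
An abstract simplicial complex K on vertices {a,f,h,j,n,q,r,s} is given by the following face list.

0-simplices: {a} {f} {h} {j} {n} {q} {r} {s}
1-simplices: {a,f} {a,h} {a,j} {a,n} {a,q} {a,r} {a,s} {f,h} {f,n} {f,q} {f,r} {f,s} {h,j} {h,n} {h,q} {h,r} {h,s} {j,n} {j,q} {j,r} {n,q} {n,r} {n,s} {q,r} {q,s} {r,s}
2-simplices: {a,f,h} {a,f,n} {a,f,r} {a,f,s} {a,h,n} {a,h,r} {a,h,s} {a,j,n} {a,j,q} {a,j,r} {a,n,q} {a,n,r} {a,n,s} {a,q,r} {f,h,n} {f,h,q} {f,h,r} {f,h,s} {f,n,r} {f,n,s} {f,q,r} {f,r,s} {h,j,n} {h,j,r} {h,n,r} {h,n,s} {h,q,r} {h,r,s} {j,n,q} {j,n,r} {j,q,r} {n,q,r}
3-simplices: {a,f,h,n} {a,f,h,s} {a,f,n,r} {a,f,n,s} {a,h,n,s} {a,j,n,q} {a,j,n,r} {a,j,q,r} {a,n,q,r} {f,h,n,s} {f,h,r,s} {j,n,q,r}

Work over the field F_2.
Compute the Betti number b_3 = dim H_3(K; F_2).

b_3=2

n_0=8 n_1=26 n_2=32 n_3=12  [Z2]
∂1: piv[af,ah,aj,an,aq,ar,as] rk=7  ker:fh,fn,fq,fr,fs,hj,hn,hq,hr,hs,jn,jq,jr,nq,nr,ns,qr,qs,rs
∂2: piv[afh,afn,afr,afs,ahn,ahr,ahs,ajn,ajq,ajr,anq,anr,ans,aqr,fhq,fqr,frs,hjn] rk=18  ker:fhn,fhr,fhs,fnr,fns,hjr,hnr,hns,hqr,hrs,jnq,jnr,jqr,nqr
∂3: piv[afhn,afhs,afnr,afns,ahns,ajnq,ajnr,ajqr,anqr,fhrs] rk=10  ker:fhns,jnqr
b_3=(12−10)−0=2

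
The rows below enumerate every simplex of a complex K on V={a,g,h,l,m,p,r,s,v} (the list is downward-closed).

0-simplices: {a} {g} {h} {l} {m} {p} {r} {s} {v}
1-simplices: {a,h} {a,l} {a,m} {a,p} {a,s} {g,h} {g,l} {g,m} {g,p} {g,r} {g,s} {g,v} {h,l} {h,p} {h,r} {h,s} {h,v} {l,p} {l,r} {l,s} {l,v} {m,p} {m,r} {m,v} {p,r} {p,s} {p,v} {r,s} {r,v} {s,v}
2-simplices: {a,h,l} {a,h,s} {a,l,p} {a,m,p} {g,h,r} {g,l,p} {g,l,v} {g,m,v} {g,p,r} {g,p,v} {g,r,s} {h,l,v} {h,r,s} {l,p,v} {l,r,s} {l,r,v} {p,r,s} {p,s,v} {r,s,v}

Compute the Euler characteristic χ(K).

χ(K)=-2

n_0=9 n_1=30 n_2=19
χ=+9−30+19=-2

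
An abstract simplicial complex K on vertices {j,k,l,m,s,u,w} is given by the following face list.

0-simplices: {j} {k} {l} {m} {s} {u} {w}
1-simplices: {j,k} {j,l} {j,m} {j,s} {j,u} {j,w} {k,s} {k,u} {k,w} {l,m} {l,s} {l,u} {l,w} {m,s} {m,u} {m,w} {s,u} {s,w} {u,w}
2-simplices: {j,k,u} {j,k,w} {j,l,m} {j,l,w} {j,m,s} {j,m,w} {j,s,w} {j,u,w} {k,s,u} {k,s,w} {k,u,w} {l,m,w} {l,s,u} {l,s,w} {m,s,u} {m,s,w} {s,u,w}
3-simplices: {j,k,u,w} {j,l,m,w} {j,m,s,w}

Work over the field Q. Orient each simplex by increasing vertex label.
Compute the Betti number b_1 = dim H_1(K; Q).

b_1=0

n_0=7 n_1=19 n_2=17 n_3=3  [Q]
∂1: piv[jk,jl,jm,js,ju,jw] rk=6  ker:ks,ku,kw,lm,ls,lu,lw,ms,mu,mw,su,sw,uw
∂2: piv[jku,jkw,jlm,jlw,jms,jmw,jsw,juw,ksu,ksw,lsu,lsw,msu] rk=13  ker:kuw,lmw,msw,suw
∂3: piv[jkuw,jlmw,jmsw] rk=3
b_1=(19−6)−13=0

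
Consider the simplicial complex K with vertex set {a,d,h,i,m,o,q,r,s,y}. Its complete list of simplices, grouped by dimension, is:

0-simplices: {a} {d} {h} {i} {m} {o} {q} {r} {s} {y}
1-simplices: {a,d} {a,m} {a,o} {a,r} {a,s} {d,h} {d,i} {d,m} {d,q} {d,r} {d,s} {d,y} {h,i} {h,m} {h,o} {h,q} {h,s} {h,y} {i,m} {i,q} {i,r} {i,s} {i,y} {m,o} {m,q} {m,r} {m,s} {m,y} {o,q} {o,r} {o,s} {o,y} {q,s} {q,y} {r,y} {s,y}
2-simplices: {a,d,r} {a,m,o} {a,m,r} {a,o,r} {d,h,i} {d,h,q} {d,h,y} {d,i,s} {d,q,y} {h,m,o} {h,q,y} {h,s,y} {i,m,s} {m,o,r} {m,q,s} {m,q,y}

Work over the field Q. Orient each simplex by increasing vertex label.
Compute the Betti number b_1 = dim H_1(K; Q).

n_0=10 n_1=36 n_2=16  [Q]
∂1: piv[ad,am,ao,ar,as,dh,di,dq,dy] rk=9  ker:dm,dr,ds,hi,hm,ho,hq,hs,hy,im,iq,ir,is,iy,mo,mq,mr,ms,my,oq,or,os,oy,qs,qy,ry,sy
∂2: piv[adr,amo,amr,aor,dhi,dhq,dhy,dis,dqy,hmo,hsy,ims,mqs,mqy] rk=14  ker:hqy,mor
b_1=(36−9)−14=13

b_1=13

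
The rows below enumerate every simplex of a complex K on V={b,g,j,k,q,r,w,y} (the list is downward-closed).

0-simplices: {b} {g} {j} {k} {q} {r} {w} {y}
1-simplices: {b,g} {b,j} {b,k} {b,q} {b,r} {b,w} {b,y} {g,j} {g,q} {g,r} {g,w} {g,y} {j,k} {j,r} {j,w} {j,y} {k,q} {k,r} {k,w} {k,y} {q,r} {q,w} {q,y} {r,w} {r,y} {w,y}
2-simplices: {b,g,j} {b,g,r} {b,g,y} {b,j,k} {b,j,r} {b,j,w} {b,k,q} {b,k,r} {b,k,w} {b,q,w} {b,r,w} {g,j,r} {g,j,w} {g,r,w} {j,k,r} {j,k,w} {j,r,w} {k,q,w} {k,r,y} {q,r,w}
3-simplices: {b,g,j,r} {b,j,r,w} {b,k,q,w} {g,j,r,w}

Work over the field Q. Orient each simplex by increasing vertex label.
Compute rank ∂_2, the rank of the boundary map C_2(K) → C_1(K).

rank∂_2=14

n_0=8 n_1=26 n_2=20 n_3=4  [Q]
∂1: piv[bg,bj,bk,bq,br,bw,by] rk=7  ker:gj,gq,gr,gw,gy,jk,jr,jw,jy,kq,kr,kw,ky,qr,qw,qy,rw,ry,wy
∂2: piv[bgj,bgr,bgy,bjk,bjr,bjw,bkq,bkr,bkw,bqw,brw,gjw,kry,qrw] rk=14  ker:gjr,grw,jkr,jkw,jrw,kqw
∂3: piv[bgjr,bjrw,bkqw,gjrw] rk=4
rk∂_2=14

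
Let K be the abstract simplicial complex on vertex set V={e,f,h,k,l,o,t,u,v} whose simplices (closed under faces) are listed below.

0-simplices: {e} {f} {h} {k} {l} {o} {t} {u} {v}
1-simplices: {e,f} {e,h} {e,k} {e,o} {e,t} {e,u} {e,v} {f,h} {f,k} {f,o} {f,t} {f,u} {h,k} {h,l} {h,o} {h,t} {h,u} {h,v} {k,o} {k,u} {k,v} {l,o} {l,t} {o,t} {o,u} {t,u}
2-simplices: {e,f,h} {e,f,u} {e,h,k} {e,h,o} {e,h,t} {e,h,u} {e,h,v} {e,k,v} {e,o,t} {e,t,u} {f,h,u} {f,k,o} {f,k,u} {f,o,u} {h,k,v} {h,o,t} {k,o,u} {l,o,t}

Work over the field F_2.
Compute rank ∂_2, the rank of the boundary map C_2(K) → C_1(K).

n_0=9 n_1=26 n_2=18  [Z2]
∂1: piv[ef,eh,ek,eo,et,eu,ev,hl] rk=8  ker:fh,fk,fo,ft,fu,hk,ho,ht,hu,hv,ko,ku,kv,lo,lt,ot,ou,tu
∂2: piv[efh,efu,ehk,eho,eht,ehu,ehv,ekv,eot,etu,fko,fku,fou,lot] rk=14  ker:fhu,hkv,hot,kou
rk∂_2=14

rank∂_2=14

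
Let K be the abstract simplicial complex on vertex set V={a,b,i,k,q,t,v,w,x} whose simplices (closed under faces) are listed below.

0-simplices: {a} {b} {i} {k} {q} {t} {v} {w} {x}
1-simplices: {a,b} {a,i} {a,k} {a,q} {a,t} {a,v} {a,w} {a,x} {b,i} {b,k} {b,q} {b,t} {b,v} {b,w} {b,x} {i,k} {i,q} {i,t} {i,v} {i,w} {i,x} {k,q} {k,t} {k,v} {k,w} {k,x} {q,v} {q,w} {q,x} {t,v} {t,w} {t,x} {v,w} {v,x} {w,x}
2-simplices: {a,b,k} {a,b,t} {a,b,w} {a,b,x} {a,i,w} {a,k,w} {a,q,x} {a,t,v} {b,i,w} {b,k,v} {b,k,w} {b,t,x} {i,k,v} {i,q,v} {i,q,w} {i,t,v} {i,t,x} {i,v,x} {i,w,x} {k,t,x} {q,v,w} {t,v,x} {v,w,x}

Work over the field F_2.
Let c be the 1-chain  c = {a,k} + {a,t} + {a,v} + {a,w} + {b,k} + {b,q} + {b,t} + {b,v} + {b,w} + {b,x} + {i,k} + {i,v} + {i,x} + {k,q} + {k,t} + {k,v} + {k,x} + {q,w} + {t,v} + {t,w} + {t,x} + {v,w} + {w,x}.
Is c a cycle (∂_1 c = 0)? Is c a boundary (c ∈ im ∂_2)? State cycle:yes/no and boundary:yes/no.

cycle:no boundary:no

n_0=9 n_1=35 n_2=23  [Z2]
∂1: piv[ab,ai,ak,aq,at,av,aw,ax] rk=8  ker:bi,bk,bq,bt,bv,bw,bx,ik,iq,it,iv,iw,ix,kq,kt,kv,kw,kx,qv,qw,qx,tv,tw,tx,vw,vx,wx
∂2: piv[abk,abt,abw,abx,aiw,akw,aqx,atv,biw,bkv,btx,ikv,iqv,iqw,itv,itx,ivx,iwx,ktx,qvw] rk=20  ker:bkw,tvx,vwx
∂1c = {i} + {k} + {q} + {x}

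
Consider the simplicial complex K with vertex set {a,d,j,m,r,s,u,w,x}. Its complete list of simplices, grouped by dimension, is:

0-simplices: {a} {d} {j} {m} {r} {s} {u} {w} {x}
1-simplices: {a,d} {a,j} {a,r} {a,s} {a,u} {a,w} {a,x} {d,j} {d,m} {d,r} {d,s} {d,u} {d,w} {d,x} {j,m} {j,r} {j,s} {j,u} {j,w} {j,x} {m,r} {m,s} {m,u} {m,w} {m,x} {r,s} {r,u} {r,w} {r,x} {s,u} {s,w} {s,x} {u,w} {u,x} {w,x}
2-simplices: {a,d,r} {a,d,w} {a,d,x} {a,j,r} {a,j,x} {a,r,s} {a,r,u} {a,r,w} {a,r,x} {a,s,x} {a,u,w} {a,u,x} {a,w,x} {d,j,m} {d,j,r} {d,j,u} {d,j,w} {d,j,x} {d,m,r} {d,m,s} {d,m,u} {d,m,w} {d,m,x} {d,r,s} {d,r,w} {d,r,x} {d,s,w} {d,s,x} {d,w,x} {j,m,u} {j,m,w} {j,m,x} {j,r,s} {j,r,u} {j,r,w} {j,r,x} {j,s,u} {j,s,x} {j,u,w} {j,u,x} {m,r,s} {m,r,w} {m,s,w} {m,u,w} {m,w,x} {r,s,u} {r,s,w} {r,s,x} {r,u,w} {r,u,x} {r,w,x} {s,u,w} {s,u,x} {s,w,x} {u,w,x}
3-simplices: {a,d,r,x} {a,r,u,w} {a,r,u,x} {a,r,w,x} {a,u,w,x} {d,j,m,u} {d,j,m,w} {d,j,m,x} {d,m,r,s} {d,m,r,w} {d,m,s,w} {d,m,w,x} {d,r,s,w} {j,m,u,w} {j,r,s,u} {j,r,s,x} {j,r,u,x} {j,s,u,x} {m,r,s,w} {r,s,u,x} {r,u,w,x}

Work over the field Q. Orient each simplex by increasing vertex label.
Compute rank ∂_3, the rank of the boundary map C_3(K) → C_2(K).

n_0=9 n_1=35 n_2=55 n_3=21  [Q]
∂1: piv[ad,aj,ar,as,au,aw,ax,dm] rk=8  ker:dj,dr,ds,du,dw,dx,jm,jr,js,ju,jw,jx,mr,ms,mu,mw,mx,rs,ru,rw,rx,su,sw,sx,uw,ux,wx
∂2: piv[adr,adw,adx,ajr,ajx,ars,aru,arw,arx,asx,auw,aux,awx,djm,djr,dju,djw,dmr,dms,dmu,dmw,dmx,drs,dsw,jrs,jru,jsu] rk=27  ker:djx,drw,drx,dsx,dwx,jmu,jmw,jmx,jrw,jrx,jsx,juw,jux,mrs,mrw,msw,muw,mwx,rsu,rsw,rsx,ruw,rux,rwx,suw,sux,swx,uwx
∂3: piv[adrx,aruw,arux,arwx,auwx,djmu,djmw,djmx,dmrs,dmrw,dmsw,dmwx,drsw,jmuw,jrsu,jrsx,jrux,jsux] rk=18  ker:mrsw,rsux,ruwx
rk∂_3=18

rank∂_3=18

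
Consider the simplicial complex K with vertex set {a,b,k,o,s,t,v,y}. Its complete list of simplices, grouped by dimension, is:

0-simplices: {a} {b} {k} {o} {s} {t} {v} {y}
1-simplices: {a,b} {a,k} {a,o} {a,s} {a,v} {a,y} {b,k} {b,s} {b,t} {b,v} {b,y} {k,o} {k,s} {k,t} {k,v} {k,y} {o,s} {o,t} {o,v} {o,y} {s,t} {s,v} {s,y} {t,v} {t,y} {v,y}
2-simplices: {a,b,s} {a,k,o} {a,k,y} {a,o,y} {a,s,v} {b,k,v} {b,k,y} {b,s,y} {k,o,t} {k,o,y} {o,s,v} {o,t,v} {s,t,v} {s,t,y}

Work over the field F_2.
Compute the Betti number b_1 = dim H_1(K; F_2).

n_0=8 n_1=26 n_2=14  [Z2]
∂1: piv[ab,ak,ao,as,av,ay,bt] rk=7  ker:bk,bs,bv,by,ko,ks,kt,kv,ky,os,ot,ov,oy,st,sv,sy,tv,ty,vy
∂2: piv[abs,ako,aky,aoy,asv,bkv,bky,bsy,kot,osv,otv,stv,sty] rk=13  ker:koy
b_1=(26−7)−13=6

b_1=6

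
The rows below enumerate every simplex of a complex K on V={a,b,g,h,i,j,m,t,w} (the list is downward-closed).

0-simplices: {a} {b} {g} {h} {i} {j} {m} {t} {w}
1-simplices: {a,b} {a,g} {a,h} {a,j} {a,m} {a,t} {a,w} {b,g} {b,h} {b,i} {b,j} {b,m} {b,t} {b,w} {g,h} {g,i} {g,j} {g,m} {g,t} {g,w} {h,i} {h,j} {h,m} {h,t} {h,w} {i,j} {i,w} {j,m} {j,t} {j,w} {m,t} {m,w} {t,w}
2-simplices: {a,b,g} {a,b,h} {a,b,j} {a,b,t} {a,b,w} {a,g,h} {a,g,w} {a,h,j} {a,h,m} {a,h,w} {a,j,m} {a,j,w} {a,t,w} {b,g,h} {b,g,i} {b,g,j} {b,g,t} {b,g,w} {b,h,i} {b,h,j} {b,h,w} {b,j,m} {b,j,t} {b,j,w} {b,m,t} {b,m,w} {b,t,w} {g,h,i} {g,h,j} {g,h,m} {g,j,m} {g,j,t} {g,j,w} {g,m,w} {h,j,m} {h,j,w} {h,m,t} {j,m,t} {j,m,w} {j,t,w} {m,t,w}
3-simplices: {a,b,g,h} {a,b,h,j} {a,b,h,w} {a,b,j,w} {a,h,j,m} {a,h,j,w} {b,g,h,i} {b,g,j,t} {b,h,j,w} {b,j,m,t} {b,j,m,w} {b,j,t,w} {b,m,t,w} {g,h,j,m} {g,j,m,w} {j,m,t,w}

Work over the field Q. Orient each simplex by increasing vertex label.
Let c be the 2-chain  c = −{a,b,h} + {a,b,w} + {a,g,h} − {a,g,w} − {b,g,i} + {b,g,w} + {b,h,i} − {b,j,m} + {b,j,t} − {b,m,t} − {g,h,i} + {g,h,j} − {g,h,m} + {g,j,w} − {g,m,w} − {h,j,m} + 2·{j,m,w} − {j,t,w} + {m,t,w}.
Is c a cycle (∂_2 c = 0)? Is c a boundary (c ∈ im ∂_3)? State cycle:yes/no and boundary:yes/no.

cycle:yes boundary:no

n_0=9 n_1=33 n_2=41 n_3=16  [Q]
∂1: piv[ab,ag,ah,aj,am,at,aw,bi] rk=8  ker:bg,bh,bj,bm,bt,bw,gh,gi,gj,gm,gt,gw,hi,hj,hm,ht,hw,ij,iw,jm,jt,jw,mt,mw,tw
∂2: piv[abg,abh,abj,abt,abw,agh,agw,ahj,ahm,ahw,ajm,ajw,atw,bgi,bgj,bgt,bhi,bjm,bjt,bmt,bmw,ghm,hmt] rk=23  ker:bgh,bgw,bhj,bhw,bjw,btw,ghi,ghj,gjm,gjt,gjw,gmw,hjm,hjw,jmt,jmw,jtw,mtw
∂3: piv[abgh,abhj,abhw,abjw,ahjm,ahjw,bghi,bgjt,bjmt,bjmw,bjtw,bmtw,ghjm,gjmw] rk=14  ker:bhjw,jmtw
∂2c = 0
c vs im∂3: residual ≠ 0 ⇒ not boundary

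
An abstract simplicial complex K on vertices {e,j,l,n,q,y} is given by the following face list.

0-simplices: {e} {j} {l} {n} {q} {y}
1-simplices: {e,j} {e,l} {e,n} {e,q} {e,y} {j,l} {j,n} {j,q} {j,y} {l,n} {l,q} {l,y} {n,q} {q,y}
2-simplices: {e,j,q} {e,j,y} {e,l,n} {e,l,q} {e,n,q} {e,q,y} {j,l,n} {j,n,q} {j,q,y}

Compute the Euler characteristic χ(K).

n_0=6 n_1=14 n_2=9
χ=+6−14+9=1

χ(K)=1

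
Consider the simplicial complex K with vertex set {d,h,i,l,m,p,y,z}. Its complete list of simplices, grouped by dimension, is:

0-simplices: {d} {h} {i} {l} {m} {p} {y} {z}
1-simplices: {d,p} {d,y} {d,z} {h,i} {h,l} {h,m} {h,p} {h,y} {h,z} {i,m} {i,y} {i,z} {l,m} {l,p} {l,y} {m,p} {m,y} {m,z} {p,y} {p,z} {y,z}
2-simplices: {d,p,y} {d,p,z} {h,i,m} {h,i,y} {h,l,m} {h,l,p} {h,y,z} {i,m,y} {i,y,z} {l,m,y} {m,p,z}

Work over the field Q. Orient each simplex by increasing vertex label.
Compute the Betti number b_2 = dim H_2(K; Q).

b_2=0

n_0=8 n_1=21 n_2=11  [Q]
∂1: piv[dp,dy,dz,hi,hl,hm,hp] rk=7  ker:hy,hz,im,iy,iz,lm,lp,ly,mp,my,mz,py,pz,yz
∂2: piv[dpy,dpz,him,hiy,hlm,hlp,hyz,imy,iyz,lmy,mpz] rk=11
b_2=(11−11)−0=0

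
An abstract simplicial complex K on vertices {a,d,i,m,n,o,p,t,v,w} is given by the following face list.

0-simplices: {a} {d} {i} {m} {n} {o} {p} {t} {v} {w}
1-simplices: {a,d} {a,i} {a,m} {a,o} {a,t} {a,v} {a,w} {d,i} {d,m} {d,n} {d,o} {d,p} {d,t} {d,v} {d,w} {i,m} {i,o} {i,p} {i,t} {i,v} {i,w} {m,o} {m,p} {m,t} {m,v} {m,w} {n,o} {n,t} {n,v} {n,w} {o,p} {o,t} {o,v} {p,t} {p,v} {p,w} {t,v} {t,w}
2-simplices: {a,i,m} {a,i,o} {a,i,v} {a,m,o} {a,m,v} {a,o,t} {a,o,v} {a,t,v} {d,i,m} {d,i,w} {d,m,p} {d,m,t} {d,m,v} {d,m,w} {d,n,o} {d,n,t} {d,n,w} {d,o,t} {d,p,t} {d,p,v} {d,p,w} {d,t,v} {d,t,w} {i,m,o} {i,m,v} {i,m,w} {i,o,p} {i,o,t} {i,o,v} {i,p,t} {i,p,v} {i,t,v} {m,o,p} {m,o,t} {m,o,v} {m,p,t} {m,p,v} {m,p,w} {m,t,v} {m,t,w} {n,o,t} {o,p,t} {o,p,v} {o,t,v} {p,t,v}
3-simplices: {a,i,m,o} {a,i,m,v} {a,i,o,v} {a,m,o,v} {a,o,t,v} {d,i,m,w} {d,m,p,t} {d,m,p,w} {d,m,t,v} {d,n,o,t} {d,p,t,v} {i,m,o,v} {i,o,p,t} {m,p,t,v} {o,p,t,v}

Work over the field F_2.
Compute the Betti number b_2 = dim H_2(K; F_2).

n_0=10 n_1=38 n_2=45 n_3=15  [Z2]
∂1: piv[ad,ai,am,ao,at,av,aw,dn,dp] rk=9  ker:di,dm,do,dt,dv,dw,im,io,ip,it,iv,iw,mo,mp,mt,mv,mw,no,nt,nv,nw,op,ot,ov,pt,pv,pw,tv,tw
∂2: piv[aim,aio,aiv,amo,amv,aot,aov,atv,dim,diw,dmp,dmt,dmv,dmw,dno,dnt,dnw,dot,dpt,dpv,dpw,dtv,dtw,iop,iot,ipt] rk=26  ker:imo,imv,imw,iov,ipv,itv,mop,mot,mov,mpt,mpv,mpw,mtv,mtw,not,opt,opv,otv,ptv
∂3: piv[aimo,aimv,aiov,amov,aotv,dimw,dmpt,dmpw,dmtv,dnot,dptv,iopt,mptv,optv] rk=14  ker:imov
b_2=(45−26)−14=5

b_2=5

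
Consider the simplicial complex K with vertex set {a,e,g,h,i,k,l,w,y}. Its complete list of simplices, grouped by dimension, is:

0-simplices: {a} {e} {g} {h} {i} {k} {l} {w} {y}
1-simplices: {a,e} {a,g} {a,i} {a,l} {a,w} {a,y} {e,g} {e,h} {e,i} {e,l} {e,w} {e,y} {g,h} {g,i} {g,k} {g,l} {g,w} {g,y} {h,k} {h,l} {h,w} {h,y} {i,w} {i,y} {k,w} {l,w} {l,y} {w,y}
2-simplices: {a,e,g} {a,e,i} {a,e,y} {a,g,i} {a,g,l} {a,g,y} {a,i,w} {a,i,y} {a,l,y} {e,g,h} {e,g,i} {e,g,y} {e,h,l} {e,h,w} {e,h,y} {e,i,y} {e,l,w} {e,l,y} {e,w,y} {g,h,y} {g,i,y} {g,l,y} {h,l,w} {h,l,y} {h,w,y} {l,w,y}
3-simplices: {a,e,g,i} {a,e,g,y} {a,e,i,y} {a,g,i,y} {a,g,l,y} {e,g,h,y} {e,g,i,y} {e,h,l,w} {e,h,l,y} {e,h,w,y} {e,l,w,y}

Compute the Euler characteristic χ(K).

n_0=9 n_1=28 n_2=26 n_3=11
χ=+9−28+26−11=-4

χ(K)=-4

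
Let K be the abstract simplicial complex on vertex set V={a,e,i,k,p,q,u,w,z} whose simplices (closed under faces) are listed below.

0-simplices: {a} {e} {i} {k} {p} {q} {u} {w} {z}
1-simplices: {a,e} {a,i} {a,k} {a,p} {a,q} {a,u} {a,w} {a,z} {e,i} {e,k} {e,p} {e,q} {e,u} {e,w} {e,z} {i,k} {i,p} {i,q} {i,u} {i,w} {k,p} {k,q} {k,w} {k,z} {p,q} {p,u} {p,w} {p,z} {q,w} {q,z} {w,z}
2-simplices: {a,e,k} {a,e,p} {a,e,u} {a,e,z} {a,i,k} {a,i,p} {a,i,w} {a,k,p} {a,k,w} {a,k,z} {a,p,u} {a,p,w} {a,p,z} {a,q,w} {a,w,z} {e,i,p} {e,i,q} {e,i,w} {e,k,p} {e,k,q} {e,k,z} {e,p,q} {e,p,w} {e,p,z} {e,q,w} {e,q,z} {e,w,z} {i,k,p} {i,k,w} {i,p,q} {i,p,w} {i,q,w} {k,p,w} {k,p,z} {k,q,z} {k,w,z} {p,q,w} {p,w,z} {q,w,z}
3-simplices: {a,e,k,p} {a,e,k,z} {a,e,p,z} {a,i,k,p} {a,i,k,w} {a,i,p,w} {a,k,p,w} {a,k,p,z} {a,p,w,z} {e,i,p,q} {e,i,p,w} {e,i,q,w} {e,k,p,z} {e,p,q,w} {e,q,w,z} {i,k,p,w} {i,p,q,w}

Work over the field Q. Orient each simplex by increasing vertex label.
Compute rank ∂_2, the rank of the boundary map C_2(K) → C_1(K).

rank∂_2=22

n_0=9 n_1=31 n_2=39 n_3=17  [Q]
∂1: piv[ae,ai,ak,ap,aq,au,aw,az] rk=8  ker:ei,ek,ep,eq,eu,ew,ez,ik,ip,iq,iu,iw,kp,kq,kw,kz,pq,pu,pw,pz,qw,qz,wz
∂2: piv[aek,aep,aeu,aez,aik,aip,aiw,akp,akw,akz,apu,apw,apz,aqw,awz,eip,eiq,eiw,ekq,epq,eqw,eqz] rk=22  ker:ekp,ekz,epw,epz,ewz,ikp,ikw,ipq,ipw,iqw,kpw,kpz,kqz,kwz,pqw,pwz,qwz
∂3: piv[aekp,aekz,aepz,aikp,aikw,aipw,akpw,akpz,apwz,eipq,eipw,eiqw,epqw,eqwz] rk=14  ker:ekpz,ikpw,ipqw
rk∂_2=22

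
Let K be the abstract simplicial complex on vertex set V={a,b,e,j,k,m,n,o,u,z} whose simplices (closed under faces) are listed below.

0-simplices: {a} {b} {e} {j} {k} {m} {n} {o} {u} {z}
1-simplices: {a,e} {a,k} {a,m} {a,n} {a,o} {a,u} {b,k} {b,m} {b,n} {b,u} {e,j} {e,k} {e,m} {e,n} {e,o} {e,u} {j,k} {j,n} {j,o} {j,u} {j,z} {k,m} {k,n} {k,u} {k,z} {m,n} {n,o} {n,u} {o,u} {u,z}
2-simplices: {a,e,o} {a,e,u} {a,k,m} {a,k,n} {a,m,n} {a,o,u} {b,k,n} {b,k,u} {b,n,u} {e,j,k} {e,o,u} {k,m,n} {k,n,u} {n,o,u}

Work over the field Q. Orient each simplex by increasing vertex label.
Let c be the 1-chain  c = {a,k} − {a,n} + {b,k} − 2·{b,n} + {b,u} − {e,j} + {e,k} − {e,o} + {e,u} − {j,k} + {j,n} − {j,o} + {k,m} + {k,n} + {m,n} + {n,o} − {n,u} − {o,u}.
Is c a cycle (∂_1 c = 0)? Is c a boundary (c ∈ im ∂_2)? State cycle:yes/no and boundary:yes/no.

n_0=10 n_1=30 n_2=14  [Q]
∂1: piv[ae,ak,am,an,ao,au,bk,ej,jz] rk=9  ker:bm,bn,bu,ek,em,en,eo,eu,jk,jn,jo,ju,km,kn,ku,kz,mn,no,nu,ou,uz
∂2: piv[aeo,aeu,akm,akn,amn,aou,bkn,bku,bnu,ejk,nou] rk=11  ker:eou,kmn,knu
∂1c = 0
c vs im∂2: residual ≠ 0 ⇒ not boundary

cycle:yes boundary:no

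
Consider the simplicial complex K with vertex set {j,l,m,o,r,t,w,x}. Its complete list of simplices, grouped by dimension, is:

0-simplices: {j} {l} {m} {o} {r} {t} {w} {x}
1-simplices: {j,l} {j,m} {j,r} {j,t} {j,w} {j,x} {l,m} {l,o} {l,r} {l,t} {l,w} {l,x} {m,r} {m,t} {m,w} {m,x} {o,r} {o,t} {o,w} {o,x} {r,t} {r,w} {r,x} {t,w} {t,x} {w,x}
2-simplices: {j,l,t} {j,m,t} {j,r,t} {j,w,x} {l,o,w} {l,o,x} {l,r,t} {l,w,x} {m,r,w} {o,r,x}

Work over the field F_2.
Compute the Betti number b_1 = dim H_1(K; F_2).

b_1=9

n_0=8 n_1=26 n_2=10  [Z2]
∂1: piv[jl,jm,jr,jt,jw,jx,lo] rk=7  ker:lm,lr,lt,lw,lx,mr,mt,mw,mx,or,ot,ow,ox,rt,rw,rx,tw,tx,wx
∂2: piv[jlt,jmt,jrt,jwx,low,lox,lrt,lwx,mrw,orx] rk=10
b_1=(26−7)−10=9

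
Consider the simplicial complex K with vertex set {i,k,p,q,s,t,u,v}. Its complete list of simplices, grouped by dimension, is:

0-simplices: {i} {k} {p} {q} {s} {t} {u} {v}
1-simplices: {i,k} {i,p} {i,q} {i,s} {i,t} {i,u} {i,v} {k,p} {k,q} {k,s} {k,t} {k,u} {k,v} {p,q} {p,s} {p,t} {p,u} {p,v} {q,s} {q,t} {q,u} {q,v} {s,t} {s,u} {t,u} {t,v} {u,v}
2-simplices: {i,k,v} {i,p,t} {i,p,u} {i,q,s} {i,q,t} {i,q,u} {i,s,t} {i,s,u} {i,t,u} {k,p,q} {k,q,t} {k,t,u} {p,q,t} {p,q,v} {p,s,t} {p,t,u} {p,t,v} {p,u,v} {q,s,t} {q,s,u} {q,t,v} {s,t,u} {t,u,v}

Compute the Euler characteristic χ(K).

χ(K)=4

n_0=8 n_1=27 n_2=23
χ=+8−27+23=4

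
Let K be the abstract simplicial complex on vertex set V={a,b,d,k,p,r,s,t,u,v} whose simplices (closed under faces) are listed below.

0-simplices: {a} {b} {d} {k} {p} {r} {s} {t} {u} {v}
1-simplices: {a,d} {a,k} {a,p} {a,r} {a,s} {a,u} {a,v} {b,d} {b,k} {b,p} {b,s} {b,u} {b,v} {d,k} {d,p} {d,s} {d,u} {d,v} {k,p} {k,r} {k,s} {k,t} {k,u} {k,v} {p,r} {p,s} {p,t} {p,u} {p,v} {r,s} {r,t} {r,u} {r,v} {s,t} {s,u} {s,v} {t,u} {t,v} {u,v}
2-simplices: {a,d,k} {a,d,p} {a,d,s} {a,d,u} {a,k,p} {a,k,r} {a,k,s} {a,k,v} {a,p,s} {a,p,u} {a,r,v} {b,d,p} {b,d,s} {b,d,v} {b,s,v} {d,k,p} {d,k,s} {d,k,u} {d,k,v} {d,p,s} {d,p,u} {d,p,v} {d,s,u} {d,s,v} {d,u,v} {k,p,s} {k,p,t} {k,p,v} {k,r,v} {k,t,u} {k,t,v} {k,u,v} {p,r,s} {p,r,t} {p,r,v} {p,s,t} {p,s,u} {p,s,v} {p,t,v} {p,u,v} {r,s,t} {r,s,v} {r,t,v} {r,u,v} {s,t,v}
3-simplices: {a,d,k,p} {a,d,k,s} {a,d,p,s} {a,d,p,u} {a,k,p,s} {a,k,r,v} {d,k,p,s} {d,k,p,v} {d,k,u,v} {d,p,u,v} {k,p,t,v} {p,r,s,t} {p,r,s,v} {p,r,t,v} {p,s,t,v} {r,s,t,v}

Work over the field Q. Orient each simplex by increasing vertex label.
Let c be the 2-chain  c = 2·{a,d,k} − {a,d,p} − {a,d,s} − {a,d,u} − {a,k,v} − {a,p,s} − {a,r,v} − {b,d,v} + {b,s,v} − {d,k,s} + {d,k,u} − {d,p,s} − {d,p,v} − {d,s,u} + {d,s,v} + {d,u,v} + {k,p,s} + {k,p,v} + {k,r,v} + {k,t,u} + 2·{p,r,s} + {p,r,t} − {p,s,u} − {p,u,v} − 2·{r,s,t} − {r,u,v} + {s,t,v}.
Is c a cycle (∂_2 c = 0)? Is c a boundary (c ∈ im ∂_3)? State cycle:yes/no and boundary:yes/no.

cycle:no boundary:no

n_0=10 n_1=39 n_2=45 n_3=16  [Q]
∂1: piv[ad,ak,ap,ar,as,au,av,bd,kt] rk=9  ker:bk,bp,bs,bu,bv,dk,dp,ds,du,dv,kp,kr,ks,ku,kv,pr,ps,pt,pu,pv,rs,rt,ru,rv,st,su,sv,tu,tv,uv
∂2: piv[adk,adp,ads,adu,akp,akr,aks,akv,aps,apu,arv,bdp,bds,bdv,bsv,dku,dkv,dpv,dsu,duv,kpt,ktu,ktv,prs,prt,prv,pst,ruv] rk=28  ker:dkp,dks,dps,dpu,dsv,kps,kpv,krv,kuv,psu,psv,ptv,puv,rst,rsv,rtv,stv
∂3: piv[adkp,adks,adps,adpu,akps,akrv,dkpv,dkuv,dpuv,kptv,prst,prsv,prtv,pstv] rk=14  ker:dkps,rstv
∂2c = −{a,d} − 3·{a,k} − {a,r} + 2·{a,s} + {a,u} + 2·{a,v} − {b,d} + {b,s} + 2·{d,k} − 3·{d,p} + {d,s} − 2·{d,v} + 2·{k,p} + {k,r} − 2·{k,s} + {k,t} − 3·{k,v} + 3·{p,r} − 4·{p,s} − {p,t} + {p,v} + 3·{r,t} − {r,u} + {r,v} − {s,t} − 2·{s,u} + {s,v} + {t,u} + {t,v} − {u,v}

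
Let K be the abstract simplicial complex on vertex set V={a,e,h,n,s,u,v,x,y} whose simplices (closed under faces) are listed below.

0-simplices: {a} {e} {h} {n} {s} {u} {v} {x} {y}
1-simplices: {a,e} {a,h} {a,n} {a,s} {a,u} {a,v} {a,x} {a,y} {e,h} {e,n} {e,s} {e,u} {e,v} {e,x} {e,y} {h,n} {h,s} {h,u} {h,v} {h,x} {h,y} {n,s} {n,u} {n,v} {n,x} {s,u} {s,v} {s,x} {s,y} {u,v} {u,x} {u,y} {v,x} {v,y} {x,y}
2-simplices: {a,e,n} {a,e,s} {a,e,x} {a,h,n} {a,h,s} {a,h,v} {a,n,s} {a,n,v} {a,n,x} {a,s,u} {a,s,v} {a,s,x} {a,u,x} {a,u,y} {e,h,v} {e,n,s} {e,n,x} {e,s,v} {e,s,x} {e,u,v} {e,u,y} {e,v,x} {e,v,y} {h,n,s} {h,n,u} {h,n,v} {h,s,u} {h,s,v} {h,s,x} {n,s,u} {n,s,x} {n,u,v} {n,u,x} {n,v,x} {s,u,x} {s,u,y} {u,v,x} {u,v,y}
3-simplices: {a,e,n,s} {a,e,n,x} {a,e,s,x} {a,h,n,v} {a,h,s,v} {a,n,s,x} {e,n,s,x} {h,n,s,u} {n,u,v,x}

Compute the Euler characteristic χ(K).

χ(K)=3

n_0=9 n_1=35 n_2=38 n_3=9
χ=+9−35+38−9=3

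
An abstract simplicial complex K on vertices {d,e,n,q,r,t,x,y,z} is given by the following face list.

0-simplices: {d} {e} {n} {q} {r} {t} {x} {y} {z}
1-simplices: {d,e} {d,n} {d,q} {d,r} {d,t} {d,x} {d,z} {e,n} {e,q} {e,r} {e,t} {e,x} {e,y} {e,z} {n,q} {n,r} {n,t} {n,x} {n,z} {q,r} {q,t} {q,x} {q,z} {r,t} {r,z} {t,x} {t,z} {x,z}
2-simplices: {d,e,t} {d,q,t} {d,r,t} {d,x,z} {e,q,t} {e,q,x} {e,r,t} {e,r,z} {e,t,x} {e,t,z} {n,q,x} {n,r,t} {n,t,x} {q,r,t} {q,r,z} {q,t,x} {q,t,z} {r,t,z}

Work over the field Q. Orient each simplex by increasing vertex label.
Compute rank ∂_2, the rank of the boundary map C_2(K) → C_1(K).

n_0=9 n_1=28 n_2=18  [Q]
∂1: piv[de,dn,dq,dr,dt,dx,dz,ey] rk=8  ker:en,eq,er,et,ex,ez,nq,nr,nt,nx,nz,qr,qt,qx,qz,rt,rz,tx,tz,xz
∂2: piv[det,dqt,drt,dxz,eqt,eqx,ert,erz,etx,etz,nqx,nrt,ntx,qrt,qrz] rk=15  ker:qtx,qtz,rtz
rk∂_2=15

rank∂_2=15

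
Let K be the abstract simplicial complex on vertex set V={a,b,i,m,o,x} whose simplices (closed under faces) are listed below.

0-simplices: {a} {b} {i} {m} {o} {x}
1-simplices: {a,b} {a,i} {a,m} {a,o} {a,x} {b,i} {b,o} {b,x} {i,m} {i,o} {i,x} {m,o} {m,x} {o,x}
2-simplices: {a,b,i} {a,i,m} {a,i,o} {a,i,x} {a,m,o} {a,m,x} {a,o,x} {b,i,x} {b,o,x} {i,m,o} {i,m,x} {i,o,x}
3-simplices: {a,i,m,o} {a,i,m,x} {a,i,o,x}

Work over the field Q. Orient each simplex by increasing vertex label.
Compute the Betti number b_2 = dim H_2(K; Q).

n_0=6 n_1=14 n_2=12 n_3=3  [Q]
∂1: piv[ab,ai,am,ao,ax] rk=5  ker:bi,bo,bx,im,io,ix,mo,mx,ox
∂2: piv[abi,aim,aio,aix,amo,amx,aox,bix,box] rk=9  ker:imo,imx,iox
∂3: piv[aimo,aimx,aiox] rk=3
b_2=(12−9)−3=0

b_2=0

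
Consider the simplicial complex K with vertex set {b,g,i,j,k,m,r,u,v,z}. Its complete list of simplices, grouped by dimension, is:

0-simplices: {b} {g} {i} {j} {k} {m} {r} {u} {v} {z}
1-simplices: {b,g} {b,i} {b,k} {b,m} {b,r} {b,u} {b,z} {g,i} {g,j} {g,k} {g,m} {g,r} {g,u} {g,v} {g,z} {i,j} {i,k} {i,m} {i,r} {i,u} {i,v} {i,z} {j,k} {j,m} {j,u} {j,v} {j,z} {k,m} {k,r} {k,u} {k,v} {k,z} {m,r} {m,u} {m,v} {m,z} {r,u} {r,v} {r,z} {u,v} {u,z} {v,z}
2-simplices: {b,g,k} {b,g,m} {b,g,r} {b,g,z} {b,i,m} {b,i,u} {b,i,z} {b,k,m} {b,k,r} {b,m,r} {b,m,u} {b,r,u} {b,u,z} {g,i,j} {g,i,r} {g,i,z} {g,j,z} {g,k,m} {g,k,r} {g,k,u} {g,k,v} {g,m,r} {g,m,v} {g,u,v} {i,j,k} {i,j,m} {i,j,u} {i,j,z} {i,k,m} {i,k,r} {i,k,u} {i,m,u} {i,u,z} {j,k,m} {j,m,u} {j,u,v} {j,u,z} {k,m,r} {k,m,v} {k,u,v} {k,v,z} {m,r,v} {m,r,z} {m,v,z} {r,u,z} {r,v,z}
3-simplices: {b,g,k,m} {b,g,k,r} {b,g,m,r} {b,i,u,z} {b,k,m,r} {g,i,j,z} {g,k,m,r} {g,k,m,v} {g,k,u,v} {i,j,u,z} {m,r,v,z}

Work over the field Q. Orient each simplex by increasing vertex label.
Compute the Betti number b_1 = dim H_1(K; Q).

n_0=10 n_1=42 n_2=46 n_3=11  [Q]
∂1: piv[bg,bi,bk,bm,br,bu,bz,gj,gv] rk=9  ker:gi,gk,gm,gr,gu,gz,ij,ik,im,ir,iu,iv,iz,jk,jm,ju,jv,jz,km,kr,ku,kv,kz,mr,mu,mv,mz,ru,rv,rz,uv,uz,vz
∂2: piv[bgk,bgm,bgr,bgz,bim,biu,biz,bkm,bkr,bmr,bmu,bru,buz,gij,gir,giz,gjz,gku,gkv,gmv,guv,ijk,ijm,iju,ikm,iku,juv,kvz,mrv,mrz,mvz,ruz] rk=32  ker:gkm,gkr,gmr,ijz,ikr,imu,iuz,jkm,jmu,juz,kmr,kmv,kuv,rvz
∂3: piv[bgkm,bgkr,bgmr,biuz,bkmr,gijz,gkmv,gkuv,ijuz,mrvz] rk=10  ker:gkmr
b_1=(42−9)−32=1

b_1=1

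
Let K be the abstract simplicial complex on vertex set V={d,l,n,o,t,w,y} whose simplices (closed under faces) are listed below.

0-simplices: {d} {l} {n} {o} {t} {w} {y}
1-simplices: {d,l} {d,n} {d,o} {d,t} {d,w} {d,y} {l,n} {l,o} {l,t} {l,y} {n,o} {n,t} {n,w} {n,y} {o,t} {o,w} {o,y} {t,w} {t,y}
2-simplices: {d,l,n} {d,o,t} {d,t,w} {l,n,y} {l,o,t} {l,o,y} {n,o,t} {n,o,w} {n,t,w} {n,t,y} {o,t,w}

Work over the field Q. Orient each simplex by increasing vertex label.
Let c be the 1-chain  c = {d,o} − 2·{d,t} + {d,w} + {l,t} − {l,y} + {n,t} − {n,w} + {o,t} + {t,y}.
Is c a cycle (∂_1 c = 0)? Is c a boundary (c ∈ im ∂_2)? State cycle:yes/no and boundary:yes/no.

cycle:yes boundary:no

n_0=7 n_1=19 n_2=11  [Q]
∂1: piv[dl,dn,do,dt,dw,dy] rk=6  ker:ln,lo,lt,ly,no,nt,nw,ny,ot,ow,oy,tw,ty
∂2: piv[dln,dot,dtw,lny,lot,loy,not,now,ntw,nty] rk=10  ker:otw
∂1c = 0
c vs im∂2: residual ≠ 0 ⇒ not boundary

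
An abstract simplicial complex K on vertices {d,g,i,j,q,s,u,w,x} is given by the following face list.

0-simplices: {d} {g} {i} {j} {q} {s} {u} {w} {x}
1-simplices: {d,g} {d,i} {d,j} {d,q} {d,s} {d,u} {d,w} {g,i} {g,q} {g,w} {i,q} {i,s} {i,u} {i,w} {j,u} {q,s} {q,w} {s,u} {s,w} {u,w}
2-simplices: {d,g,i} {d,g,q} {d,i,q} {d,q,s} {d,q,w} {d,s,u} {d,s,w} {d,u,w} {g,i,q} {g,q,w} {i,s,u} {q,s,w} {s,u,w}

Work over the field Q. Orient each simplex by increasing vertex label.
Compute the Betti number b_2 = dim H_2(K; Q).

b_2=3

n_0=9 n_1=20 n_2=13  [Q]
∂1: piv[dg,di,dj,dq,ds,du,dw] rk=7  ker:gi,gq,gw,iq,is,iu,iw,ju,qs,qw,su,sw,uw
∂2: piv[dgi,dgq,diq,dqs,dqw,dsu,dsw,duw,gqw,isu] rk=10  ker:giq,qsw,suw
b_2=(13−10)−0=3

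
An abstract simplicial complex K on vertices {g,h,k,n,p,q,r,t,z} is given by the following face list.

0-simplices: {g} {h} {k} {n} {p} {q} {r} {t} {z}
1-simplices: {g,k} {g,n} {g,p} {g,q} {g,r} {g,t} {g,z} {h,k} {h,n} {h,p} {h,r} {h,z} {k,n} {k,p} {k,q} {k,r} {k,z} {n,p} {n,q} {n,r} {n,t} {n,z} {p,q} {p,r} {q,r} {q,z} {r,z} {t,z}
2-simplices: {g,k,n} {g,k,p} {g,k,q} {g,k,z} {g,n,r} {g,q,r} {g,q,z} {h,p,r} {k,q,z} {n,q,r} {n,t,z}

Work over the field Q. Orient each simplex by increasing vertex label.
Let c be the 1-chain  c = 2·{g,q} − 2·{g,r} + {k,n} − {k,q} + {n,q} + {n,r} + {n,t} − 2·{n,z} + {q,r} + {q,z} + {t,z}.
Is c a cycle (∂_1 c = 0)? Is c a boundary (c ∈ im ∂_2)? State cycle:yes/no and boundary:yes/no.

cycle:yes boundary:no

n_0=9 n_1=28 n_2=11  [Q]
∂1: piv[gk,gn,gp,gq,gr,gt,gz,hk] rk=8  ker:hn,hp,hr,hz,kn,kp,kq,kr,kz,np,nq,nr,nt,nz,pq,pr,qr,qz,rz,tz
∂2: piv[gkn,gkp,gkq,gkz,gnr,gqr,gqz,hpr,nqr,ntz] rk=10  ker:kqz
∂1c = 0
c vs im∂2: residual ≠ 0 ⇒ not boundary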